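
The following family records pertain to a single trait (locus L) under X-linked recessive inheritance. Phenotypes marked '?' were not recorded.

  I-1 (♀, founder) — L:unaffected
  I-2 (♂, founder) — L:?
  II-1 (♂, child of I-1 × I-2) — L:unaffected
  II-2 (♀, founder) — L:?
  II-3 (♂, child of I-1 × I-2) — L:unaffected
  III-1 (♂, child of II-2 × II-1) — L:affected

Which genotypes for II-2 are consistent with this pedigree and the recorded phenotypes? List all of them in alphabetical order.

L/I-1 un ·: X^LX^L|X^LX^l
L/I-2 ? ·: X^LY|X^lY
L/II-1 un I-1×I-2: X^LY
L/II-2 ? ·: X^LX^l|X^lX^l
L/II-3 un I-1×I-2: X^LY
L/III-1 aff II-2×II-1: X^lY
⇒ L over [I-1,I-2,II-1,II-2,II-3,III-1]: 8 consistent

II-2 ∈ {X^LX^l, X^lX^l}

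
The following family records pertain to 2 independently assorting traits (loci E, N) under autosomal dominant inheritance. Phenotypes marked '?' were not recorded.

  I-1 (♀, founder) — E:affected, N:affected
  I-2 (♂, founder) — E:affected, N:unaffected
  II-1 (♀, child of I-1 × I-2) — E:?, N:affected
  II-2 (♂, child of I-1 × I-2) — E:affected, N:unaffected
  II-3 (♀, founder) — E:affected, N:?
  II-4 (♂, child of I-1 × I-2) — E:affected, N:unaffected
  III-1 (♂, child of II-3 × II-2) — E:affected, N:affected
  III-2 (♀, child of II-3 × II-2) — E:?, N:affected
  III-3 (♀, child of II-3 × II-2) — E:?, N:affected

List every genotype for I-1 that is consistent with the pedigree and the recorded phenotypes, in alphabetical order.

I-1 ∈ {EE Nn, Ee Nn}

E/I-1 aff ·: Ee|EE
E/I-2 aff ·: Ee|EE
E/II-1 ? I-1×I-2: ee|Ee|EE
E/II-2 aff I-1×I-2: Ee|EE
E/II-3 aff ·: Ee|EE
E/II-4 aff I-1×I-2: Ee|EE
E/III-1 aff II-3×II-2: Ee|EE
E/III-2 ? II-3×II-2: ee|Ee|EE
E/III-3 ? II-3×II-2: ee|Ee|EE
⇒ E over [I-1,I-2,II-1,II-2,II-3,II-4,III-1,III-2,III-3]: 499 consistent
N/I-1 aff ·: Nn
N/I-2 un ·: nn
N/II-1 aff I-1×I-2: Nn
N/II-2 un I-1×I-2: nn
N/II-3 ? ·: Nn|NN
N/II-4 un I-1×I-2: nn
N/III-1 aff II-3×II-2: Nn
N/III-2 aff II-3×II-2: Nn
N/III-3 aff II-3×II-2: Nn
⇒ N over [I-1,I-2,II-1,II-2,II-3,II-4,III-1,III-2,III-3]: 2 consistent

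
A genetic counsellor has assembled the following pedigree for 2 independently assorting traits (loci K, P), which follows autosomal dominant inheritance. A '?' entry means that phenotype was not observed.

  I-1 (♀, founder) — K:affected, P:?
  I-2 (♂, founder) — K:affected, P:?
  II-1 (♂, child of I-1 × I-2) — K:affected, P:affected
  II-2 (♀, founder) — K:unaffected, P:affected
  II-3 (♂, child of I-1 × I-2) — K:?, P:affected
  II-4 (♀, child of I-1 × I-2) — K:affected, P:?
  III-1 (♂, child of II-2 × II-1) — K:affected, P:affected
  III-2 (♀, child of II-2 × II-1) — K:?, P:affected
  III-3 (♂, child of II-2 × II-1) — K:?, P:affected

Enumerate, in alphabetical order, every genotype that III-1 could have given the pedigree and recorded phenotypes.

III-1 ∈ {Kk PP, Kk Pp}

K/I-1 aff ·: Kk|KK
K/I-2 aff ·: Kk|KK
K/II-1 aff I-1×I-2: Kk|KK
K/II-2 un ·: kk
K/II-3 ? I-1×I-2: kk|Kk|KK
K/II-4 aff I-1×I-2: Kk|KK
K/III-1 aff II-2×II-1: Kk
K/III-2 ? II-2×II-1: kk|Kk
K/III-3 ? II-2×II-1: kk|Kk
⇒ K over [I-1,I-2,II-1,II-2,II-3,II-4,III-1,III-2,III-3]: 71 consistent
P/I-1 ? ·: pp|Pp|PP
P/I-2 ? ·: pp|Pp|PP
P/II-1 aff I-1×I-2: Pp|PP
P/II-2 aff ·: Pp|PP
P/II-3 aff I-1×I-2: Pp|PP
P/II-4 ? I-1×I-2: pp|Pp|PP
P/III-1 aff II-2×II-1: Pp|PP
P/III-2 aff II-2×II-1: Pp|PP
P/III-3 aff II-2×II-1: Pp|PP
⇒ P over [I-1,I-2,II-1,II-2,II-3,II-4,III-1,III-2,III-3]: 455 consistent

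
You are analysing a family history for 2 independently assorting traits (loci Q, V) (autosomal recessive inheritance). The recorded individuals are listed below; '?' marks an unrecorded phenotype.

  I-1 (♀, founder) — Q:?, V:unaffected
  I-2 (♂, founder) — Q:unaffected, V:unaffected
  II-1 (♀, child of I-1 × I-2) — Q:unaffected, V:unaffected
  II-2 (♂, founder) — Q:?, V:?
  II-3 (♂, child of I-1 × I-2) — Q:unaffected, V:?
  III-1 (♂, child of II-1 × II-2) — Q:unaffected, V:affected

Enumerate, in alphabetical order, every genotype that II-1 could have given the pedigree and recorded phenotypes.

II-1 ∈ {QQ Vv, Qq Vv}

Q/I-1 ? ·: QQ|Qq|qq
Q/I-2 un ·: QQ|Qq
Q/II-1 un I-1×I-2: QQ|Qq
Q/II-2 ? ·: QQ|Qq|qq
Q/II-3 un I-1×I-2: QQ|Qq
Q/III-1 un II-1×II-2: QQ|Qq
⇒ Q over [I-1,I-2,II-1,II-2,II-3,III-1]: 68 consistent
V/I-1 un ·: VV|Vv
V/I-2 un ·: VV|Vv
V/II-1 un I-1×I-2: Vv
V/II-2 ? ·: Vv|vv
V/II-3 ? I-1×I-2: VV|Vv|vv
V/III-1 aff II-1×II-2: vv
⇒ V over [I-1,I-2,II-1,II-2,II-3,III-1]: 14 consistent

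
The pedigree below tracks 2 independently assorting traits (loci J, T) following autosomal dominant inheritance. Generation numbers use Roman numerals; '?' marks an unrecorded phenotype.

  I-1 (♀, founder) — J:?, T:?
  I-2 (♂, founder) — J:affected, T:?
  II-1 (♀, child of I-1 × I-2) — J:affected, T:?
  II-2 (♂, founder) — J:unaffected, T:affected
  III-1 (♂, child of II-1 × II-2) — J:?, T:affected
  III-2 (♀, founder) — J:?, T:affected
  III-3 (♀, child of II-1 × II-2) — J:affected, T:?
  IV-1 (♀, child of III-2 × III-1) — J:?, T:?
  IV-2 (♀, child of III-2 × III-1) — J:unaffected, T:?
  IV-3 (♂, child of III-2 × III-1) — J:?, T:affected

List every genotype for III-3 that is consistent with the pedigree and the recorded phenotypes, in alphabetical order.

III-3 ∈ {Jj TT, Jj Tt, Jj tt}

J/I-1 ? ·: jj|Jj|JJ
J/I-2 aff ·: Jj|JJ
J/II-1 aff I-1×I-2: Jj|JJ
J/II-2 un ·: jj
J/III-1 ? II-1×II-2: jj|Jj
J/III-2 ? ·: jj|Jj
J/III-3 aff II-1×II-2: Jj
J/IV-1 ? III-2×III-1: jj|Jj|JJ
J/IV-2 un III-2×III-1: jj
J/IV-3 ? III-2×III-1: jj|Jj|JJ
⇒ J over [I-1,I-2,II-1,II-2,III-1,III-2,III-3,IV-1,IV-2,IV-3]: 142 consistent
T/I-1 ? ·: tt|Tt|TT
T/I-2 ? ·: tt|Tt|TT
T/II-1 ? I-1×I-2: tt|Tt|TT
T/II-2 aff ·: Tt|TT
T/III-1 aff II-1×II-2: Tt|TT
T/III-2 aff ·: Tt|TT
T/III-3 ? II-1×II-2: tt|Tt|TT
T/IV-1 ? III-2×III-1: tt|Tt|TT
T/IV-2 ? III-2×III-1: tt|Tt|TT
T/IV-3 aff III-2×III-1: Tt|TT
⇒ T over [I-1,I-2,II-1,II-2,III-1,III-2,III-3,IV-1,IV-2,IV-3]: 1853 consistent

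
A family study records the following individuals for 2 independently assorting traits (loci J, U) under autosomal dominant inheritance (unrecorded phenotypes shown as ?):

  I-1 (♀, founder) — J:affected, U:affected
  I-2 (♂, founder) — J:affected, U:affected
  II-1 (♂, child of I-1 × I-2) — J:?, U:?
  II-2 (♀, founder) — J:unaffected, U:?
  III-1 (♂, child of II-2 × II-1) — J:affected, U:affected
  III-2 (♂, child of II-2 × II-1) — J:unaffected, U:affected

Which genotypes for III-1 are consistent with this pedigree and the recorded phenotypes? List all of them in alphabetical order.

III-1 ∈ {Jj UU, Jj Uu}

J/I-1 aff ·: Jj|JJ
J/I-2 aff ·: Jj|JJ
J/II-1 ? I-1×I-2: Jj
J/II-2 un ·: jj
J/III-1 aff II-2×II-1: Jj
J/III-2 un II-2×II-1: jj
⇒ J over [I-1,I-2,II-1,II-2,III-1,III-2]: 3 consistent
U/I-1 aff ·: Uu|UU
U/I-2 aff ·: Uu|UU
U/II-1 ? I-1×I-2: uu|Uu|UU
U/II-2 ? ·: uu|Uu|UU
U/III-1 aff II-2×II-1: Uu|UU
U/III-2 aff II-2×II-1: Uu|UU
⇒ U over [I-1,I-2,II-1,II-2,III-1,III-2]: 53 consistent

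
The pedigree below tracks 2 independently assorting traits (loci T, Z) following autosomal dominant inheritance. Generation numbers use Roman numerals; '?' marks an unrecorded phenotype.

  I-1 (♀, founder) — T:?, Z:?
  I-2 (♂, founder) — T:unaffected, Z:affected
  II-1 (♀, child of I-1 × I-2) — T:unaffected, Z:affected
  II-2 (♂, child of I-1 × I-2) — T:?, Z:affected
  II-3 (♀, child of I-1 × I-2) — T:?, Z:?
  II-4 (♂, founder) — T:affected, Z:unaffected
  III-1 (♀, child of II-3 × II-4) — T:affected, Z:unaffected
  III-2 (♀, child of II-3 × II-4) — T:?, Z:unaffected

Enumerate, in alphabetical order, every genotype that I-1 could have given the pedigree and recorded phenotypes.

T/I-1 ? ·: tt|Tt
T/I-2 un ·: tt
T/II-1 un I-1×I-2: tt
T/II-2 ? I-1×I-2: tt|Tt
T/II-3 ? I-1×I-2: tt|Tt
T/II-4 aff ·: Tt|TT
T/III-1 aff II-3×II-4: Tt|TT
T/III-2 ? II-3×II-4: tt|Tt|TT
⇒ T over [I-1,I-2,II-1,II-2,II-3,II-4,III-1,III-2]: 29 consistent
Z/I-1 ? ·: zz|Zz|ZZ
Z/I-2 aff ·: Zz|ZZ
Z/II-1 aff I-1×I-2: Zz|ZZ
Z/II-2 aff I-1×I-2: Zz|ZZ
Z/II-3 ? I-1×I-2: zz|Zz
Z/II-4 un ·: zz
Z/III-1 un II-3×II-4: zz
Z/III-2 un II-3×II-4: zz
⇒ Z over [I-1,I-2,II-1,II-2,II-3,II-4,III-1,III-2]: 19 consistent

I-1 ∈ {Tt ZZ, Tt Zz, Tt zz, tt ZZ, tt Zz, tt zz}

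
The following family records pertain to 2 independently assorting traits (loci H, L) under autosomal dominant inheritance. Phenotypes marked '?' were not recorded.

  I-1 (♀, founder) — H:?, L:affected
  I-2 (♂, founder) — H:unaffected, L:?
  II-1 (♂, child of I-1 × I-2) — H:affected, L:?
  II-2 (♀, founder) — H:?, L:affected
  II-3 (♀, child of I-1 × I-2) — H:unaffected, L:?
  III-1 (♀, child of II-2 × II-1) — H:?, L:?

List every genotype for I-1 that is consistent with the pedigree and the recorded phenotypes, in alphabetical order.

H/I-1 ? ·: Hh
H/I-2 un ·: hh
H/II-1 aff I-1×I-2: Hh
H/II-2 ? ·: hh|Hh|HH
H/II-3 un I-1×I-2: hh
H/III-1 ? II-2×II-1: hh|Hh|HH
⇒ H over [I-1,I-2,II-1,II-2,II-3,III-1]: 7 consistent
L/I-1 aff ·: Ll|LL
L/I-2 ? ·: ll|Ll|LL
L/II-1 ? I-1×I-2: ll|Ll|LL
L/II-2 aff ·: Ll|LL
L/II-3 ? I-1×I-2: ll|Ll|LL
L/III-1 ? II-2×II-1: ll|Ll|LL
⇒ L over [I-1,I-2,II-1,II-2,II-3,III-1]: 89 consistent

I-1 ∈ {Hh LL, Hh Ll}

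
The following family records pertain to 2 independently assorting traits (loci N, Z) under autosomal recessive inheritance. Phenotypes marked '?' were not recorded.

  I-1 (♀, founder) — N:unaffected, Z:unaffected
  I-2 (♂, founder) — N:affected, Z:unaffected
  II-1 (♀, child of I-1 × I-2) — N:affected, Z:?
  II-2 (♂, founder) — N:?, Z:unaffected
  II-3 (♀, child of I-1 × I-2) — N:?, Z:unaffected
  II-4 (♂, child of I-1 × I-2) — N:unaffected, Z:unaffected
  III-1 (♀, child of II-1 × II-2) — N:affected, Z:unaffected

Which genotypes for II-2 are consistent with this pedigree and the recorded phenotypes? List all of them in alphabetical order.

II-2 ∈ {Nn ZZ, Nn Zz, nn ZZ, nn Zz}

N/I-1 un ·: Nn
N/I-2 aff ·: nn
N/II-1 aff I-1×I-2: nn
N/II-2 ? ·: Nn|nn
N/II-3 ? I-1×I-2: Nn|nn
N/II-4 un I-1×I-2: Nn
N/III-1 aff II-1×II-2: nn
⇒ N over [I-1,I-2,II-1,II-2,II-3,II-4,III-1]: 4 consistent
Z/I-1 un ·: ZZ|Zz
Z/I-2 un ·: ZZ|Zz
Z/II-1 ? I-1×I-2: ZZ|Zz|zz
Z/II-2 un ·: ZZ|Zz
Z/II-3 un I-1×I-2: ZZ|Zz
Z/II-4 un I-1×I-2: ZZ|Zz
Z/III-1 un II-1×II-2: ZZ|Zz
⇒ Z over [I-1,I-2,II-1,II-2,II-3,II-4,III-1]: 95 consistent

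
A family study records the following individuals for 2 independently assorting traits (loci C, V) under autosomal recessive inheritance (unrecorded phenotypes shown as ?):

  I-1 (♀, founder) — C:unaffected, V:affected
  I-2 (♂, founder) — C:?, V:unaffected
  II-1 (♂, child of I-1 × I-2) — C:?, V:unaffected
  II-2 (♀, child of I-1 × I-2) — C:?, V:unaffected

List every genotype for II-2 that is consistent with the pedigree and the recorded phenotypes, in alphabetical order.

II-2 ∈ {CC Vv, Cc Vv, cc Vv}

C/I-1 un ·: CC|Cc
C/I-2 ? ·: CC|Cc|cc
C/II-1 ? I-1×I-2: CC|Cc|cc
C/II-2 ? I-1×I-2: CC|Cc|cc
⇒ C over [I-1,I-2,II-1,II-2]: 23 consistent
V/I-1 aff ·: vv
V/I-2 un ·: VV|Vv
V/II-1 un I-1×I-2: Vv
V/II-2 un I-1×I-2: Vv
⇒ V over [I-1,I-2,II-1,II-2]: 2 consistent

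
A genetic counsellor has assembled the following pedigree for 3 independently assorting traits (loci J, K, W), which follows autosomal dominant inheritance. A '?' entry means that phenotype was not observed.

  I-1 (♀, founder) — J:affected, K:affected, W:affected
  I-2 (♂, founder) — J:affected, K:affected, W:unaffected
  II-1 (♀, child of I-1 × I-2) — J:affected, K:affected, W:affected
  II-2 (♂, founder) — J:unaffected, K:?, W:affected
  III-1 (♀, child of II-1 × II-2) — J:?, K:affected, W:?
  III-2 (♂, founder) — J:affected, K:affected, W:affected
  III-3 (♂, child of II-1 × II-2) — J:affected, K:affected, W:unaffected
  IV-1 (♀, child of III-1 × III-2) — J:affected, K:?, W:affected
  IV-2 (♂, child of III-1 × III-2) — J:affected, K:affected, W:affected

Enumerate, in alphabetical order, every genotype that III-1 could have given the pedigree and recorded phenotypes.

J/I-1 aff ·: Jj|JJ
J/I-2 aff ·: Jj|JJ
J/II-1 aff I-1×I-2: Jj|JJ
J/II-2 un ·: jj
J/III-1 ? II-1×II-2: jj|Jj
J/III-2 aff ·: Jj|JJ
J/III-3 aff II-1×II-2: Jj
J/IV-1 aff III-1×III-2: Jj|JJ
J/IV-2 aff III-1×III-2: Jj|JJ
⇒ J over [I-1,I-2,II-1,II-2,III-1,III-2,III-3,IV-1,IV-2]: 62 consistent
K/I-1 aff ·: Kk|KK
K/I-2 aff ·: Kk|KK
K/II-1 aff I-1×I-2: Kk|KK
K/II-2 ? ·: kk|Kk|KK
K/III-1 aff II-1×II-2: Kk|KK
K/III-2 aff ·: Kk|KK
K/III-3 aff II-1×II-2: Kk|KK
K/IV-1 ? III-1×III-2: kk|Kk|KK
K/IV-2 aff III-1×III-2: Kk|KK
⇒ K over [I-1,I-2,II-1,II-2,III-1,III-2,III-3,IV-1,IV-2]: 390 consistent
W/I-1 aff ·: Ww|WW
W/I-2 un ·: ww
W/II-1 aff I-1×I-2: Ww
W/II-2 aff ·: Ww
W/III-1 ? II-1×II-2: ww|Ww|WW
W/III-2 aff ·: Ww|WW
W/III-3 un II-1×II-2: ww
W/IV-1 aff III-1×III-2: Ww|WW
W/IV-2 aff III-1×III-2: Ww|WW
⇒ W over [I-1,I-2,II-1,II-2,III-1,III-2,III-3,IV-1,IV-2]: 30 consistent

III-1 ∈ {Jj KK WW, Jj KK Ww, Jj KK ww, Jj Kk WW, Jj Kk Ww, Jj Kk ww, jj KK WW, jj KK Ww, jj KK ww, jj Kk WW, jj Kk Ww, jj Kk ww}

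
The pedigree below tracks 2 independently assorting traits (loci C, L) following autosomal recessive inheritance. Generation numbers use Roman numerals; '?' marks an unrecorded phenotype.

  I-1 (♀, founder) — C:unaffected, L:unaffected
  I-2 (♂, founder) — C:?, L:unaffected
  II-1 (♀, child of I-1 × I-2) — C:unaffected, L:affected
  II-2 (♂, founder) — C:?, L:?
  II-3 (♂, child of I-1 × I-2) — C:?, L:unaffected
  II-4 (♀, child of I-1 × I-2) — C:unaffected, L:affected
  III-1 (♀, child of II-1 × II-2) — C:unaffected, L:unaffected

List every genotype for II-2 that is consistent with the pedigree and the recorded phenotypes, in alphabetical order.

II-2 ∈ {CC LL, CC Ll, Cc LL, Cc Ll, cc LL, cc Ll}

C/I-1 un ·: CC|Cc
C/I-2 ? ·: CC|Cc|cc
C/II-1 un I-1×I-2: CC|Cc
C/II-2 ? ·: CC|Cc|cc
C/II-3 ? I-1×I-2: CC|Cc|cc
C/II-4 un I-1×I-2: CC|Cc
C/III-1 un II-1×II-2: CC|Cc
⇒ C over [I-1,I-2,II-1,II-2,II-3,II-4,III-1]: 145 consistent
L/I-1 un ·: Ll
L/I-2 un ·: Ll
L/II-1 aff I-1×I-2: ll
L/II-2 ? ·: LL|Ll
L/II-3 un I-1×I-2: LL|Ll
L/II-4 aff I-1×I-2: ll
L/III-1 un II-1×II-2: Ll
⇒ L over [I-1,I-2,II-1,II-2,II-3,II-4,III-1]: 4 consistent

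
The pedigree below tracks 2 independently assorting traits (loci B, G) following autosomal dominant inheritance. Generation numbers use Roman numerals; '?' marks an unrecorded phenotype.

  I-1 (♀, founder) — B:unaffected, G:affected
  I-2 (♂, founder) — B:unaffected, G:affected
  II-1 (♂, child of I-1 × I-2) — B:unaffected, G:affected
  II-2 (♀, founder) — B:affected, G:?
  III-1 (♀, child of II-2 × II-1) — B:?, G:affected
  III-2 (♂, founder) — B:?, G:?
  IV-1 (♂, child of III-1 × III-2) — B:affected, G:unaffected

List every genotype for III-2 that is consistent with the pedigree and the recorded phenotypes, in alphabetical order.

B/I-1 un ·: bb
B/I-2 un ·: bb
B/II-1 un I-1×I-2: bb
B/II-2 aff ·: Bb|BB
B/III-1 ? II-2×II-1: bb|Bb
B/III-2 ? ·: bb|Bb|BB
B/IV-1 aff III-1×III-2: Bb|BB
⇒ B over [I-1,I-2,II-1,II-2,III-1,III-2,IV-1]: 12 consistent
G/I-1 aff ·: Gg|GG
G/I-2 aff ·: Gg|GG
G/II-1 aff I-1×I-2: Gg|GG
G/II-2 ? ·: gg|Gg|GG
G/III-1 aff II-2×II-1: Gg
G/III-2 ? ·: gg|Gg
G/IV-1 un III-1×III-2: gg
⇒ G over [I-1,I-2,II-1,II-2,III-1,III-2,IV-1]: 34 consistent

III-2 ∈ {BB Gg, BB gg, Bb Gg, Bb gg, bb Gg, bb gg}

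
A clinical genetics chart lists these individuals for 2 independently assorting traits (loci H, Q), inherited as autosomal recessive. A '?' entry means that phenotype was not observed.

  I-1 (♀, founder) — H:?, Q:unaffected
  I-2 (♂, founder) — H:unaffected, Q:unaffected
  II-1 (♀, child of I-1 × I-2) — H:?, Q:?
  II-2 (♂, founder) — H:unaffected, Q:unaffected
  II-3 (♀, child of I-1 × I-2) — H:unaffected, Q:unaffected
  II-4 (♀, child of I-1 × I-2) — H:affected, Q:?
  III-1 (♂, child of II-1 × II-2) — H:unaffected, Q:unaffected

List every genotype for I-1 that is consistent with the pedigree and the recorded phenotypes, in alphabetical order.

I-1 ∈ {Hh QQ, Hh Qq, hh QQ, hh Qq}

H/I-1 ? ·: Hh|hh
H/I-2 un ·: Hh
H/II-1 ? I-1×I-2: HH|Hh|hh
H/II-2 un ·: HH|Hh
H/II-3 un I-1×I-2: HH|Hh
H/II-4 aff I-1×I-2: hh
H/III-1 un II-1×II-2: HH|Hh
⇒ H over [I-1,I-2,II-1,II-2,II-3,II-4,III-1]: 24 consistent
Q/I-1 un ·: QQ|Qq
Q/I-2 un ·: QQ|Qq
Q/II-1 ? I-1×I-2: QQ|Qq|qq
Q/II-2 un ·: QQ|Qq
Q/II-3 un I-1×I-2: QQ|Qq
Q/II-4 ? I-1×I-2: QQ|Qq|qq
Q/III-1 un II-1×II-2: QQ|Qq
⇒ Q over [I-1,I-2,II-1,II-2,II-3,II-4,III-1]: 113 consistent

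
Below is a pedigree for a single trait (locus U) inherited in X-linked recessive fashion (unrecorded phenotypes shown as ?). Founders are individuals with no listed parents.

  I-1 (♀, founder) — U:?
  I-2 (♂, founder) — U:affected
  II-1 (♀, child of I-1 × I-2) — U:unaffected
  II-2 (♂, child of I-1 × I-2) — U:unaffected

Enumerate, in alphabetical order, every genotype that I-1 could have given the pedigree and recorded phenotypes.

U/I-1 ? ·: X^UX^U|X^UX^u
U/I-2 aff ·: X^uY
U/II-1 un I-1×I-2: X^UX^u
U/II-2 un I-1×I-2: X^UY
⇒ U over [I-1,I-2,II-1,II-2]: 2 consistent

I-1 ∈ {X^UX^U, X^UX^u}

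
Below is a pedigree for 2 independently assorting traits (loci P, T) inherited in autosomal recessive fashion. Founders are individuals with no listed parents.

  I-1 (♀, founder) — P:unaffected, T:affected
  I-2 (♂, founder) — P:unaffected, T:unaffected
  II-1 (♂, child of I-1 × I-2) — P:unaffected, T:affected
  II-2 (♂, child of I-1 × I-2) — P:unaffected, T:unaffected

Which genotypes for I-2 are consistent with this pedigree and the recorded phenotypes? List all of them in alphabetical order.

P/I-1 un ·: PP|Pp
P/I-2 un ·: PP|Pp
P/II-1 un I-1×I-2: PP|Pp
P/II-2 un I-1×I-2: PP|Pp
⇒ P over [I-1,I-2,II-1,II-2]: 13 consistent
T/I-1 aff ·: tt
T/I-2 un ·: Tt
T/II-1 aff I-1×I-2: tt
T/II-2 un I-1×I-2: Tt
⇒ T over [I-1,I-2,II-1,II-2]: 1 consistent

I-2 ∈ {PP Tt, Pp Tt}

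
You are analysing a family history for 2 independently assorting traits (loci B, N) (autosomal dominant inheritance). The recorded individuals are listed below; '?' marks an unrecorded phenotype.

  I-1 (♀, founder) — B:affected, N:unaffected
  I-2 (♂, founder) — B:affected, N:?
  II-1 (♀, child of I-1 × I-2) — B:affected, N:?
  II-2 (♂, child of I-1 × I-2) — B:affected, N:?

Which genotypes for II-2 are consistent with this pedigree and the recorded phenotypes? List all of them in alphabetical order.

II-2 ∈ {BB Nn, BB nn, Bb Nn, Bb nn}

B/I-1 aff ·: Bb|BB
B/I-2 aff ·: Bb|BB
B/II-1 aff I-1×I-2: Bb|BB
B/II-2 aff I-1×I-2: Bb|BB
⇒ B over [I-1,I-2,II-1,II-2]: 13 consistent
N/I-1 un ·: nn
N/I-2 ? ·: nn|Nn|NN
N/II-1 ? I-1×I-2: nn|Nn
N/II-2 ? I-1×I-2: nn|Nn
⇒ N over [I-1,I-2,II-1,II-2]: 6 consistent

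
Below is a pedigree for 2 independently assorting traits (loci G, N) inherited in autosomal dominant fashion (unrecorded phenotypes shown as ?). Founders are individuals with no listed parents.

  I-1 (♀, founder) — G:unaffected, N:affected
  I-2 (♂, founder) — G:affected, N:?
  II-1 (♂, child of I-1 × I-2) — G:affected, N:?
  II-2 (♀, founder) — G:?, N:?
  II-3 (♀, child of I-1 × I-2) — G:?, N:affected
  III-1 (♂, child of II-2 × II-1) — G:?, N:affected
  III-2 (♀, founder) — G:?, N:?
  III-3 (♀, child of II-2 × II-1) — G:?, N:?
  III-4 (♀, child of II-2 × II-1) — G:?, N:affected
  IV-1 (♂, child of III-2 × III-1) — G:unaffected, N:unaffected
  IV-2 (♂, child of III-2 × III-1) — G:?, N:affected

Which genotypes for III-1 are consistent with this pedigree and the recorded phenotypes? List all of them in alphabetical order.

III-1 ∈ {Gg Nn, gg Nn}

G/I-1 un ·: gg
G/I-2 aff ·: Gg|GG
G/II-1 aff I-1×I-2: Gg
G/II-2 ? ·: gg|Gg|GG
G/II-3 ? I-1×I-2: gg|Gg
G/III-1 ? II-2×II-1: gg|Gg
G/III-2 ? ·: gg|Gg
G/III-3 ? II-2×II-1: gg|Gg|GG
G/III-4 ? II-2×II-1: gg|Gg|GG
G/IV-1 un III-2×III-1: gg
G/IV-2 ? III-2×III-1: gg|Gg|GG
⇒ G over [I-1,I-2,II-1,II-2,II-3,III-1,III-2,III-3,III-4,IV-1,IV-2]: 372 consistent
N/I-1 aff ·: Nn|NN
N/I-2 ? ·: nn|Nn|NN
N/II-1 ? I-1×I-2: nn|Nn|NN
N/II-2 ? ·: nn|Nn|NN
N/II-3 aff I-1×I-2: Nn|NN
N/III-1 aff II-2×II-1: Nn
N/III-2 ? ·: nn|Nn
N/III-3 ? II-2×II-1: nn|Nn|NN
N/III-4 aff II-2×II-1: Nn|NN
N/IV-1 un III-2×III-1: nn
N/IV-2 aff III-2×III-1: Nn|NN
⇒ N over [I-1,I-2,II-1,II-2,II-3,III-1,III-2,III-3,III-4,IV-1,IV-2]: 420 consistent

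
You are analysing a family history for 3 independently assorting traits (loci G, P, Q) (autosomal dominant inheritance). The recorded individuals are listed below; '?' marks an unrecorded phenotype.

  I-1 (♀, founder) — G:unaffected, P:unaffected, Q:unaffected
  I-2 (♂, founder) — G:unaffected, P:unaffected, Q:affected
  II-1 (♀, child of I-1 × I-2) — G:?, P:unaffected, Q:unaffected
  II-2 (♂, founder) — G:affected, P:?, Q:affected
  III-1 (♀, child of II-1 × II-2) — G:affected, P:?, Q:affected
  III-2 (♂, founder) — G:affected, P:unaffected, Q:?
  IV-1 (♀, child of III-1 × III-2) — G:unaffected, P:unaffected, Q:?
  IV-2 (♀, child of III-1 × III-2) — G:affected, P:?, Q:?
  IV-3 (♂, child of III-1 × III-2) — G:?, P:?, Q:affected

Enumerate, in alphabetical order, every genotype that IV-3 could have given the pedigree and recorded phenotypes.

G/I-1 un ·: gg
G/I-2 un ·: gg
G/II-1 ? I-1×I-2: gg
G/II-2 aff ·: Gg|GG
G/III-1 aff II-1×II-2: Gg
G/III-2 aff ·: Gg
G/IV-1 un III-1×III-2: gg
G/IV-2 aff III-1×III-2: Gg|GG
G/IV-3 ? III-1×III-2: gg|Gg|GG
⇒ G over [I-1,I-2,II-1,II-2,III-1,III-2,IV-1,IV-2,IV-3]: 12 consistent
P/I-1 un ·: pp
P/I-2 un ·: pp
P/II-1 un I-1×I-2: pp
P/II-2 ? ·: pp|Pp|PP
P/III-1 ? II-1×II-2: pp|Pp
P/III-2 un ·: pp
P/IV-1 un III-1×III-2: pp
P/IV-2 ? III-1×III-2: pp|Pp
P/IV-3 ? III-1×III-2: pp|Pp
⇒ P over [I-1,I-2,II-1,II-2,III-1,III-2,IV-1,IV-2,IV-3]: 10 consistent
Q/I-1 un ·: qq
Q/I-2 aff ·: Qq
Q/II-1 un I-1×I-2: qq
Q/II-2 aff ·: Qq|QQ
Q/III-1 aff II-1×II-2: Qq
Q/III-2 ? ·: qq|Qq|QQ
Q/IV-1 ? III-1×III-2: qq|Qq|QQ
Q/IV-2 ? III-1×III-2: qq|Qq|QQ
Q/IV-3 aff III-1×III-2: Qq|QQ
⇒ Q over [I-1,I-2,II-1,II-2,III-1,III-2,IV-1,IV-2,IV-3]: 60 consistent

IV-3 ∈ {GG Pp QQ, GG Pp Qq, GG pp QQ, GG pp Qq, Gg Pp QQ, Gg Pp Qq, Gg pp QQ, Gg pp Qq, gg Pp QQ, gg Pp Qq, gg pp QQ, gg pp Qq}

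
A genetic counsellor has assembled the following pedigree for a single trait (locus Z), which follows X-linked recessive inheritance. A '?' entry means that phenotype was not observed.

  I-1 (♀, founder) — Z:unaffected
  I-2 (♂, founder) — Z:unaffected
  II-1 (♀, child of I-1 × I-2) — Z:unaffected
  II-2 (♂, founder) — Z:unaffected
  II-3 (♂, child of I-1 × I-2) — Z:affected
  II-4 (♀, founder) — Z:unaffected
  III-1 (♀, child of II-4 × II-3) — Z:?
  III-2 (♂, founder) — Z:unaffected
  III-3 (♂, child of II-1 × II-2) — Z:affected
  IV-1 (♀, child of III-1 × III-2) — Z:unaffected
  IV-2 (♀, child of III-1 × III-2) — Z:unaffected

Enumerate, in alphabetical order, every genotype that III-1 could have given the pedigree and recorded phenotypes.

III-1 ∈ {X^ZX^z, X^zX^z}

Z/I-1 un ·: X^ZX^z
Z/I-2 un ·: X^ZY
Z/II-1 un I-1×I-2: X^ZX^z
Z/II-2 un ·: X^ZY
Z/II-3 aff I-1×I-2: X^zY
Z/II-4 un ·: X^ZX^Z|X^ZX^z
Z/III-1 ? II-4×II-3: X^ZX^z|X^zX^z
Z/III-2 un ·: X^ZY
Z/III-3 aff II-1×II-2: X^zY
Z/IV-1 un III-1×III-2: X^ZX^Z|X^ZX^z
Z/IV-2 un III-1×III-2: X^ZX^Z|X^ZX^z
⇒ Z over [I-1,I-2,II-1,II-2,II-3,II-4,III-1,III-2,III-3,IV-1,IV-2]: 9 consistent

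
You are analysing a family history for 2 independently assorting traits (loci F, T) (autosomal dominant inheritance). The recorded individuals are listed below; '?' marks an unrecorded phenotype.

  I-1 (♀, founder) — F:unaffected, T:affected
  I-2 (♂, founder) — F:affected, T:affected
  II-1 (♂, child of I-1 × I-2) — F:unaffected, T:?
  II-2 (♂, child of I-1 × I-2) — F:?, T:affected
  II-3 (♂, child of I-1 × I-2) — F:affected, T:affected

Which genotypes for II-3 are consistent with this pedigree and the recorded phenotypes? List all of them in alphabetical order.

II-3 ∈ {Ff TT, Ff Tt}

F/I-1 un ·: ff
F/I-2 aff ·: Ff
F/II-1 un I-1×I-2: ff
F/II-2 ? I-1×I-2: ff|Ff
F/II-3 aff I-1×I-2: Ff
⇒ F over [I-1,I-2,II-1,II-2,II-3]: 2 consistent
T/I-1 aff ·: Tt|TT
T/I-2 aff ·: Tt|TT
T/II-1 ? I-1×I-2: tt|Tt|TT
T/II-2 aff I-1×I-2: Tt|TT
T/II-3 aff I-1×I-2: Tt|TT
⇒ T over [I-1,I-2,II-1,II-2,II-3]: 29 consistent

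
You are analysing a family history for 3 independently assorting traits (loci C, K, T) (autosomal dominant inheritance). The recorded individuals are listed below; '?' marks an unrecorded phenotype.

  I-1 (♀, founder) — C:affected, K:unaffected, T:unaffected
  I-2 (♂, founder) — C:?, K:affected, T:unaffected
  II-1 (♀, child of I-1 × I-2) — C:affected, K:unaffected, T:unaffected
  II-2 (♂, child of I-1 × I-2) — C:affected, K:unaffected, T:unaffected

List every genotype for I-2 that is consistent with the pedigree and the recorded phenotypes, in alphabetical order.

C/I-1 aff ·: Cc|CC
C/I-2 ? ·: cc|Cc|CC
C/II-1 aff I-1×I-2: Cc|CC
C/II-2 aff I-1×I-2: Cc|CC
⇒ C over [I-1,I-2,II-1,II-2]: 15 consistent
K/I-1 un ·: kk
K/I-2 aff ·: Kk
K/II-1 un I-1×I-2: kk
K/II-2 un I-1×I-2: kk
⇒ K over [I-1,I-2,II-1,II-2]: 1 consistent
T/I-1 un ·: tt
T/I-2 un ·: tt
T/II-1 un I-1×I-2: tt
T/II-2 un I-1×I-2: tt
⇒ T over [I-1,I-2,II-1,II-2]: 1 consistent

I-2 ∈ {CC Kk tt, Cc Kk tt, cc Kk tt}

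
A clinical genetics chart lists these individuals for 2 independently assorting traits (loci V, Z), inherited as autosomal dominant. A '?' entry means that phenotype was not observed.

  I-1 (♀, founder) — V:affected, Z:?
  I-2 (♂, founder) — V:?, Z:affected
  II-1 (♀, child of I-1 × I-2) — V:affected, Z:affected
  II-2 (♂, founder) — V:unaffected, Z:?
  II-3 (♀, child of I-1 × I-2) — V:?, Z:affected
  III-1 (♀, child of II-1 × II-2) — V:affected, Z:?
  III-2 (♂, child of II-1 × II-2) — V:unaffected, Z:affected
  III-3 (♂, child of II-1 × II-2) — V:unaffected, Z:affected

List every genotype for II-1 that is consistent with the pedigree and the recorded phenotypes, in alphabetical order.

II-1 ∈ {Vv ZZ, Vv Zz}

V/I-1 aff ·: Vv|VV
V/I-2 ? ·: vv|Vv|VV
V/II-1 aff I-1×I-2: Vv
V/II-2 un ·: vv
V/II-3 ? I-1×I-2: vv|Vv|VV
V/III-1 aff II-1×II-2: Vv
V/III-2 un II-1×II-2: vv
V/III-3 un II-1×II-2: vv
⇒ V over [I-1,I-2,II-1,II-2,II-3,III-1,III-2,III-3]: 10 consistent
Z/I-1 ? ·: zz|Zz|ZZ
Z/I-2 aff ·: Zz|ZZ
Z/II-1 aff I-1×I-2: Zz|ZZ
Z/II-2 ? ·: zz|Zz|ZZ
Z/II-3 aff I-1×I-2: Zz|ZZ
Z/III-1 ? II-1×II-2: zz|Zz|ZZ
Z/III-2 aff II-1×II-2: Zz|ZZ
Z/III-3 aff II-1×II-2: Zz|ZZ
⇒ Z over [I-1,I-2,II-1,II-2,II-3,III-1,III-2,III-3]: 246 consistent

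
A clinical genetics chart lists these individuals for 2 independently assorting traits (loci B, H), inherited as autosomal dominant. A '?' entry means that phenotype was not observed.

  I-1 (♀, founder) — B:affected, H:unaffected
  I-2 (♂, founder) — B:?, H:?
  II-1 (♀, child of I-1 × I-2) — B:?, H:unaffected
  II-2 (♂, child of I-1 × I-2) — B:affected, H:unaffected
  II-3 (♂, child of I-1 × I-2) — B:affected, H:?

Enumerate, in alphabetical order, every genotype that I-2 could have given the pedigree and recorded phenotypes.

B/I-1 aff ·: Bb|BB
B/I-2 ? ·: bb|Bb|BB
B/II-1 ? I-1×I-2: bb|Bb|BB
B/II-2 aff I-1×I-2: Bb|BB
B/II-3 aff I-1×I-2: Bb|BB
⇒ B over [I-1,I-2,II-1,II-2,II-3]: 32 consistent
H/I-1 un ·: hh
H/I-2 ? ·: hh|Hh
H/II-1 un I-1×I-2: hh
H/II-2 un I-1×I-2: hh
H/II-3 ? I-1×I-2: hh|Hh
⇒ H over [I-1,I-2,II-1,II-2,II-3]: 3 consistent

I-2 ∈ {BB Hh, BB hh, Bb Hh, Bb hh, bb Hh, bb hh}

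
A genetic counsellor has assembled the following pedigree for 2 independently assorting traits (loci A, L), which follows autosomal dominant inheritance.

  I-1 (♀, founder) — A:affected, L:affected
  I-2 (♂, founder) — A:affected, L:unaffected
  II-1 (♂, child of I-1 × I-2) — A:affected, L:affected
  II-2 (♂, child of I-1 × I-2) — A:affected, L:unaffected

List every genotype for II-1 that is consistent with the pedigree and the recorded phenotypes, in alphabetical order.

II-1 ∈ {AA Ll, Aa Ll}

A/I-1 aff ·: Aa|AA
A/I-2 aff ·: Aa|AA
A/II-1 aff I-1×I-2: Aa|AA
A/II-2 aff I-1×I-2: Aa|AA
⇒ A over [I-1,I-2,II-1,II-2]: 13 consistent
L/I-1 aff ·: Ll
L/I-2 un ·: ll
L/II-1 aff I-1×I-2: Ll
L/II-2 un I-1×I-2: ll
⇒ L over [I-1,I-2,II-1,II-2]: 1 consistent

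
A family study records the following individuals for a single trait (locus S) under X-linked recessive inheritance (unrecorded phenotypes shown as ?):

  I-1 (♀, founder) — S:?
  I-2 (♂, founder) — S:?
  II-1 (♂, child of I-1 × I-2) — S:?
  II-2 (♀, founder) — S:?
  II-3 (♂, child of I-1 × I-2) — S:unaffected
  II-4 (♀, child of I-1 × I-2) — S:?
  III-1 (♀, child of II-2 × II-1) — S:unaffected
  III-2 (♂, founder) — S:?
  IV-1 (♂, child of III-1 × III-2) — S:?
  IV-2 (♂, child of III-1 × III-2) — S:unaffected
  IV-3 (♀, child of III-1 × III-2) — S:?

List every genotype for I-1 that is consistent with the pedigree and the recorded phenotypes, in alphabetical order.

I-1 ∈ {X^SX^S, X^SX^s}

S/I-1 ? ·: X^SX^S|X^SX^s
S/I-2 ? ·: X^SY|X^sY
S/II-1 ? I-1×I-2: X^SY|X^sY
S/II-2 ? ·: X^SX^S|X^SX^s|X^sX^s
S/II-3 un I-1×I-2: X^SY
S/II-4 ? I-1×I-2: X^SX^S|X^SX^s|X^sX^s
S/III-1 un II-2×II-1: X^SX^S|X^SX^s
S/III-2 ? ·: X^SY|X^sY
S/IV-1 ? III-1×III-2: X^SY|X^sY
S/IV-2 un III-1×III-2: X^SY
S/IV-3 ? III-1×III-2: X^SX^S|X^SX^s|X^sX^s
⇒ S over [I-1,I-2,II-1,II-2,II-3,II-4,III-1,III-2,IV-1,IV-2,IV-3]: 184 consistent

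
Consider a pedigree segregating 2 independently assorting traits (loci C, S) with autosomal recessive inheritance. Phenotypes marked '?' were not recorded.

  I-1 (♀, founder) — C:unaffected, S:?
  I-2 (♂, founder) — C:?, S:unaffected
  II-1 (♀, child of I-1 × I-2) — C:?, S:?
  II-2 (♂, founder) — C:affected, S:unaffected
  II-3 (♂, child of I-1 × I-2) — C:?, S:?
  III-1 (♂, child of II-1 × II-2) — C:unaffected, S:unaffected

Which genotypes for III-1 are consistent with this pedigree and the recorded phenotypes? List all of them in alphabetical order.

C/I-1 un ·: CC|Cc
C/I-2 ? ·: CC|Cc|cc
C/II-1 ? I-1×I-2: CC|Cc
C/II-2 aff ·: cc
C/II-3 ? I-1×I-2: CC|Cc|cc
C/III-1 un II-1×II-2: Cc
⇒ C over [I-1,I-2,II-1,II-2,II-3,III-1]: 18 consistent
S/I-1 ? ·: SS|Ss|ss
S/I-2 un ·: SS|Ss
S/II-1 ? I-1×I-2: SS|Ss|ss
S/II-2 un ·: SS|Ss
S/II-3 ? I-1×I-2: SS|Ss|ss
S/III-1 un II-1×II-2: SS|Ss
⇒ S over [I-1,I-2,II-1,II-2,II-3,III-1]: 74 consistent

III-1 ∈ {Cc SS, Cc Ss}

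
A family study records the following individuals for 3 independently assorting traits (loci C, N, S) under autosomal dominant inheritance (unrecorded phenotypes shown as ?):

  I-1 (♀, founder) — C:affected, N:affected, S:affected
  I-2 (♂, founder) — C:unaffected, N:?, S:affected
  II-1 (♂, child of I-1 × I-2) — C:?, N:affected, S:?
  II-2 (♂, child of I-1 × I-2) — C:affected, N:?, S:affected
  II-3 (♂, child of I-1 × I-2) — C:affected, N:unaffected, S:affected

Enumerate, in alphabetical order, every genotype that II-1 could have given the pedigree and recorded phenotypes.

C/I-1 aff ·: Cc|CC
C/I-2 un ·: cc
C/II-1 ? I-1×I-2: cc|Cc
C/II-2 aff I-1×I-2: Cc
C/II-3 aff I-1×I-2: Cc
⇒ C over [I-1,I-2,II-1,II-2,II-3]: 3 consistent
N/I-1 aff ·: Nn
N/I-2 ? ·: nn|Nn
N/II-1 aff I-1×I-2: Nn|NN
N/II-2 ? I-1×I-2: nn|Nn|NN
N/II-3 un I-1×I-2: nn
⇒ N over [I-1,I-2,II-1,II-2,II-3]: 8 consistent
S/I-1 aff ·: Ss|SS
S/I-2 aff ·: Ss|SS
S/II-1 ? I-1×I-2: ss|Ss|SS
S/II-2 aff I-1×I-2: Ss|SS
S/II-3 aff I-1×I-2: Ss|SS
⇒ S over [I-1,I-2,II-1,II-2,II-3]: 29 consistent

II-1 ∈ {Cc NN SS, Cc NN Ss, Cc NN ss, Cc Nn SS, Cc Nn Ss, Cc Nn ss, cc NN SS, cc NN Ss, cc NN ss, cc Nn SS, cc Nn Ss, cc Nn ss}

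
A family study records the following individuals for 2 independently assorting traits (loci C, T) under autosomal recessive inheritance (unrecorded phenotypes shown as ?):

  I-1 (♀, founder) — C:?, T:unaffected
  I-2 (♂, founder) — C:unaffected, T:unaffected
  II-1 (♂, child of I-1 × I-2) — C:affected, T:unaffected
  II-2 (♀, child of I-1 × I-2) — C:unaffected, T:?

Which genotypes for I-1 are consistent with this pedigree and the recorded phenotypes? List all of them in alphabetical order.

I-1 ∈ {Cc TT, Cc Tt, cc TT, cc Tt}

C/I-1 ? ·: Cc|cc
C/I-2 un ·: Cc
C/II-1 aff I-1×I-2: cc
C/II-2 un I-1×I-2: CC|Cc
⇒ C over [I-1,I-2,II-1,II-2]: 3 consistent
T/I-1 un ·: TT|Tt
T/I-2 un ·: TT|Tt
T/II-1 un I-1×I-2: TT|Tt
T/II-2 ? I-1×I-2: TT|Tt|tt
⇒ T over [I-1,I-2,II-1,II-2]: 15 consistent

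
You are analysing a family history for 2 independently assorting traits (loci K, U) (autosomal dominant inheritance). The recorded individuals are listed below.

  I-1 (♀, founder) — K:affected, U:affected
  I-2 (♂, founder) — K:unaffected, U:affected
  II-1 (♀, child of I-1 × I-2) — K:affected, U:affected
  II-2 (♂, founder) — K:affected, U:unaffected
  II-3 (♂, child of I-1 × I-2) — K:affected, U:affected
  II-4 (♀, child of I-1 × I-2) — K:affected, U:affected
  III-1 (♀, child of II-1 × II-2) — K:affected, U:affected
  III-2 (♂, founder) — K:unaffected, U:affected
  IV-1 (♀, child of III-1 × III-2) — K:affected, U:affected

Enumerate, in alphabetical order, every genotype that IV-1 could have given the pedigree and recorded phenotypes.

IV-1 ∈ {Kk UU, Kk Uu}

K/I-1 aff ·: Kk|KK
K/I-2 un ·: kk
K/II-1 aff I-1×I-2: Kk
K/II-2 aff ·: Kk|KK
K/II-3 aff I-1×I-2: Kk
K/II-4 aff I-1×I-2: Kk
K/III-1 aff II-1×II-2: Kk|KK
K/III-2 un ·: kk
K/IV-1 aff III-1×III-2: Kk
⇒ K over [I-1,I-2,II-1,II-2,II-3,II-4,III-1,III-2,IV-1]: 8 consistent
U/I-1 aff ·: Uu|UU
U/I-2 aff ·: Uu|UU
U/II-1 aff I-1×I-2: Uu|UU
U/II-2 un ·: uu
U/II-3 aff I-1×I-2: Uu|UU
U/II-4 aff I-1×I-2: Uu|UU
U/III-1 aff II-1×II-2: Uu
U/III-2 aff ·: Uu|UU
U/IV-1 aff III-1×III-2: Uu|UU
⇒ U over [I-1,I-2,II-1,II-2,II-3,II-4,III-1,III-2,IV-1]: 100 consistent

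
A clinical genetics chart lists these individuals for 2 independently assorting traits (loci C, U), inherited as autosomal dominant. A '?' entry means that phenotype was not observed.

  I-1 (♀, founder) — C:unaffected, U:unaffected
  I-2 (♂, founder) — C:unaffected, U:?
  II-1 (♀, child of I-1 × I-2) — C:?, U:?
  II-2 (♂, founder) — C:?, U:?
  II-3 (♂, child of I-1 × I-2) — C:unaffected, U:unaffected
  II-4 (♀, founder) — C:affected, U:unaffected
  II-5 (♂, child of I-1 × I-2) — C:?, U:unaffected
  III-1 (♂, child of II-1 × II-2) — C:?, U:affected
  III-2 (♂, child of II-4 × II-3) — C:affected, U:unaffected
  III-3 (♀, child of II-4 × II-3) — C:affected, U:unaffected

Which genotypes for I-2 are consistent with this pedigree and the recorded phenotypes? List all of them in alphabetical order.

C/I-1 un ·: cc
C/I-2 un ·: cc
C/II-1 ? I-1×I-2: cc
C/II-2 ? ·: cc|Cc|CC
C/II-3 un I-1×I-2: cc
C/II-4 aff ·: Cc|CC
C/II-5 ? I-1×I-2: cc
C/III-1 ? II-1×II-2: cc|Cc
C/III-2 aff II-4×II-3: Cc
C/III-3 aff II-4×II-3: Cc
⇒ C over [I-1,I-2,II-1,II-2,II-3,II-4,II-5,III-1,III-2,III-3]: 8 consistent
U/I-1 un ·: uu
U/I-2 ? ·: uu|Uu
U/II-1 ? I-1×I-2: uu|Uu
U/II-2 ? ·: uu|Uu|UU
U/II-3 un I-1×I-2: uu
U/II-4 un ·: uu
U/II-5 un I-1×I-2: uu
U/III-1 aff II-1×II-2: Uu|UU
U/III-2 un II-4×II-3: uu
U/III-3 un II-4×II-3: uu
⇒ U over [I-1,I-2,II-1,II-2,II-3,II-4,II-5,III-1,III-2,III-3]: 9 consistent

I-2 ∈ {cc Uu, cc uu}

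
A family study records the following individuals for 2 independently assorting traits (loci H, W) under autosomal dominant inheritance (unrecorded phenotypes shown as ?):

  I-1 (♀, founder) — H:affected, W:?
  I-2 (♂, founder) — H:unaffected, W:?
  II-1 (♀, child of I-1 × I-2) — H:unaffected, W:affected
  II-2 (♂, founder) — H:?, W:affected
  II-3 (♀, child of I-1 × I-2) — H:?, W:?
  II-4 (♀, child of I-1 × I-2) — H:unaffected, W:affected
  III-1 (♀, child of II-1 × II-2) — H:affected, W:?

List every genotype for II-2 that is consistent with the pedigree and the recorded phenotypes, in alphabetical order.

II-2 ∈ {HH WW, HH Ww, Hh WW, Hh Ww}

H/I-1 aff ·: Hh
H/I-2 un ·: hh
H/II-1 un I-1×I-2: hh
H/II-2 ? ·: Hh|HH
H/II-3 ? I-1×I-2: hh|Hh
H/II-4 un I-1×I-2: hh
H/III-1 aff II-1×II-2: Hh
⇒ H over [I-1,I-2,II-1,II-2,II-3,II-4,III-1]: 4 consistent
W/I-1 ? ·: ww|Ww|WW
W/I-2 ? ·: ww|Ww|WW
W/II-1 aff I-1×I-2: Ww|WW
W/II-2 aff ·: Ww|WW
W/II-3 ? I-1×I-2: ww|Ww|WW
W/II-4 aff I-1×I-2: Ww|WW
W/III-1 ? II-1×II-2: ww|Ww|WW
⇒ W over [I-1,I-2,II-1,II-2,II-3,II-4,III-1]: 145 consistent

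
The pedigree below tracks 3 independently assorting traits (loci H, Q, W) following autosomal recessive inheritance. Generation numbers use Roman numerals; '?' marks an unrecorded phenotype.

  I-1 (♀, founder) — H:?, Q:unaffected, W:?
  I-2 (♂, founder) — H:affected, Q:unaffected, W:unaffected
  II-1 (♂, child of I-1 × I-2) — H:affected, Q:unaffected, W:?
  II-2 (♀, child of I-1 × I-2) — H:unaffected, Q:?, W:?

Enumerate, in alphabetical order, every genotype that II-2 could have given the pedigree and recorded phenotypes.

II-2 ∈ {Hh QQ WW, Hh QQ Ww, Hh QQ ww, Hh Qq WW, Hh Qq Ww, Hh Qq ww, Hh qq WW, Hh qq Ww, Hh qq ww}

H/I-1 ? ·: Hh
H/I-2 aff ·: hh
H/II-1 aff I-1×I-2: hh
H/II-2 un I-1×I-2: Hh
⇒ H over [I-1,I-2,II-1,II-2]: 1 consistent
Q/I-1 un ·: QQ|Qq
Q/I-2 un ·: QQ|Qq
Q/II-1 un I-1×I-2: QQ|Qq
Q/II-2 ? I-1×I-2: QQ|Qq|qq
⇒ Q over [I-1,I-2,II-1,II-2]: 15 consistent
W/I-1 ? ·: WW|Ww|ww
W/I-2 un ·: WW|Ww
W/II-1 ? I-1×I-2: WW|Ww|ww
W/II-2 ? I-1×I-2: WW|Ww|ww
⇒ W over [I-1,I-2,II-1,II-2]: 23 consistent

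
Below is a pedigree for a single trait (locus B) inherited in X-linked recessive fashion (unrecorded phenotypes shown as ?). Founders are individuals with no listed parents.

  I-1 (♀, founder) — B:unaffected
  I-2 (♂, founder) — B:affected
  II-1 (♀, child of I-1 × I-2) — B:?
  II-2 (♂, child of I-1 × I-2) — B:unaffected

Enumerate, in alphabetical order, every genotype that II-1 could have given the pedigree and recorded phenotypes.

II-1 ∈ {X^BX^b, X^bX^b}

B/I-1 un ·: X^BX^B|X^BX^b
B/I-2 aff ·: X^bY
B/II-1 ? I-1×I-2: X^BX^b|X^bX^b
B/II-2 un I-1×I-2: X^BY
⇒ B over [I-1,I-2,II-1,II-2]: 3 consistent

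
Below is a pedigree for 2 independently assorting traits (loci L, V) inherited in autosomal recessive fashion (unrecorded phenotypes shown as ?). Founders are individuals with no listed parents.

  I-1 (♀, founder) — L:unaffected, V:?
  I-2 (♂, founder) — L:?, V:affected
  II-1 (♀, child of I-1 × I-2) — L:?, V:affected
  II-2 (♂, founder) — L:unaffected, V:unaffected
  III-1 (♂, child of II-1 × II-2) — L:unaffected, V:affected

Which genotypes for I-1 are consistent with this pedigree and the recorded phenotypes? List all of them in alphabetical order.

L/I-1 un ·: LL|Ll
L/I-2 ? ·: LL|Ll|ll
L/II-1 ? I-1×I-2: LL|Ll|ll
L/II-2 un ·: LL|Ll
L/III-1 un II-1×II-2: LL|Ll
⇒ L over [I-1,I-2,II-1,II-2,III-1]: 36 consistent
V/I-1 ? ·: Vv|vv
V/I-2 aff ·: vv
V/II-1 aff I-1×I-2: vv
V/II-2 un ·: Vv
V/III-1 aff II-1×II-2: vv
⇒ V over [I-1,I-2,II-1,II-2,III-1]: 2 consistent

I-1 ∈ {LL Vv, LL vv, Ll Vv, Ll vv}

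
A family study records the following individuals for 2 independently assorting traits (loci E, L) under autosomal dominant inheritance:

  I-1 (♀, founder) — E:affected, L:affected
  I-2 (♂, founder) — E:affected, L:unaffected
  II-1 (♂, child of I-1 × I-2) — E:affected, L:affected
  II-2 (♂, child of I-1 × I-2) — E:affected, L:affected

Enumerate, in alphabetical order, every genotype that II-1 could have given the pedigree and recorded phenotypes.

E/I-1 aff ·: Ee|EE
E/I-2 aff ·: Ee|EE
E/II-1 aff I-1×I-2: Ee|EE
E/II-2 aff I-1×I-2: Ee|EE
⇒ E over [I-1,I-2,II-1,II-2]: 13 consistent
L/I-1 aff ·: Ll|LL
L/I-2 un ·: ll
L/II-1 aff I-1×I-2: Ll
L/II-2 aff I-1×I-2: Ll
⇒ L over [I-1,I-2,II-1,II-2]: 2 consistent

II-1 ∈ {EE Ll, Ee Ll}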